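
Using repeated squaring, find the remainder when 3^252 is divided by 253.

3^1 ≡ 3 (mod 253)
3^2 ≡ 3^2 = 9 ≡ 9 (mod 253)
3^4 ≡ 9^2 = 81 ≡ 81 (mod 253)
3^8 ≡ 81^2 = 6561 ≡ 236 (mod 253)
3^16 ≡ 236^2 = 55696 ≡ 36 (mod 253)
3^32 ≡ 36^2 = 1296 ≡ 31 (mod 253)
3^64 ≡ 31^2 = 961 ≡ 202 (mod 253)
3^128 ≡ 202^2 = 40804 ≡ 71 (mod 253)
252 = 128 + 64 + 32 + 16 + 8 + 4 in binary powers of 2.
So 3^252 ≡ 71 · 202 · 31 · 36 · 236 · 81 ≡ 31 (mod 253).
Since 31 ≠ 1, base 3 is a Fermat witness: 253 is composite.

31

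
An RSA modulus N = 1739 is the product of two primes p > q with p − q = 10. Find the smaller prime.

Since p = q + 10, we have 1739 = q(q + 10), so q² + 10q − 1739 = 0.
Discriminant: 10² + 4·1739 = 100 + 6956 = 7056; √7056 = 84.
q = (−10 + 84)/2 = 37, and p = q + 10 = 47.
Check: 37 · 47 = 1739.

37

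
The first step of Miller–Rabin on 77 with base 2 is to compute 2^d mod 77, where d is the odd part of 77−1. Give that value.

77 − 1 = 76 = 2^2 · 19, so d = 19.
2^1 ≡ 2 (mod 77)
2^2 ≡ 2^2 = 4 ≡ 4 (mod 77)
2^4 ≡ 4^2 = 16 ≡ 16 (mod 77)
2^8 ≡ 16^2 = 256 ≡ 25 (mod 77)
2^16 ≡ 25^2 = 625 ≡ 9 (mod 77)
19 = 16 + 2 + 1 in binary powers of 2.
So 2^19 ≡ 9 · 4 · 2 ≡ 72 (mod 77).
Squaring chain: 72 → 25; never reaches −1, so base 2 is a Miller–Rabin witness that 77 is composite.

72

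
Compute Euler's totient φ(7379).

Factor: 7379 = 47 · 157.
φ(7379) = (47−1) · (157−1) = 46 · 156 = 7176.

7176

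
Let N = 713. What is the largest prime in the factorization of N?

713 = 23 · 31
31 is prime.
So 713 = 23 · 31; the largest prime factor is 31.

31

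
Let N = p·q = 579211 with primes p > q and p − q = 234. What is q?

653

Since p = q + 234, we have 579211 = q(q + 234), so q² + 234q − 579211 = 0.
Discriminant: 234² + 4·579211 = 54756 + 2316844 = 2371600; √2371600 = 1540.
q = (−234 + 1540)/2 = 653, and p = q + 234 = 887.
Check: 653 · 887 = 579211.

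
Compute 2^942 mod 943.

2^1 ≡ 2 (mod 943)
2^2 ≡ 2^2 = 4 ≡ 4 (mod 943)
2^4 ≡ 4^2 = 16 ≡ 16 (mod 943)
2^8 ≡ 16^2 = 256 ≡ 256 (mod 943)
2^16 ≡ 256^2 = 65536 ≡ 469 (mod 943)
2^32 ≡ 469^2 = 219961 ≡ 242 (mod 943)
2^64 ≡ 242^2 = 58564 ≡ 98 (mod 943)
2^128 ≡ 98^2 = 9604 ≡ 174 (mod 943)
2^256 ≡ 174^2 = 30276 ≡ 100 (mod 943)
2^512 ≡ 100^2 = 10000 ≡ 570 (mod 943)
942 = 512 + 256 + 128 + 32 + 8 + 4 + 2 in binary powers of 2.
So 2^942 ≡ 570 · 100 · 174 · 242 · 256 · 16 · 4 ≡ 496 (mod 943).
Since 496 ≠ 1, base 2 is a Fermat witness: 943 is composite.

496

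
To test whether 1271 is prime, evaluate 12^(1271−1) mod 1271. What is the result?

12^1 ≡ 12 (mod 1271)
12^2 ≡ 12^2 = 144 ≡ 144 (mod 1271)
12^4 ≡ 144^2 = 20736 ≡ 400 (mod 1271)
12^8 ≡ 400^2 = 160000 ≡ 1125 (mod 1271)
12^16 ≡ 1125^2 = 1265625 ≡ 980 (mod 1271)
12^32 ≡ 980^2 = 960400 ≡ 795 (mod 1271)
12^64 ≡ 795^2 = 632025 ≡ 338 (mod 1271)
12^128 ≡ 338^2 = 114244 ≡ 1125 (mod 1271)
12^256 ≡ 1125^2 = 1265625 ≡ 980 (mod 1271)
12^512 ≡ 980^2 = 960400 ≡ 795 (mod 1271)
12^1024 ≡ 795^2 = 632025 ≡ 338 (mod 1271)
1270 = 1024 + 128 + 64 + 32 + 16 + 4 + 2 in binary powers of 2.
So 12^1270 ≡ 338 · 1125 · 338 · 795 · 980 · 400 · 144 ≡ 893 (mod 1271).
Since 893 ≠ 1, base 12 is a Fermat witness: 1271 is composite.

893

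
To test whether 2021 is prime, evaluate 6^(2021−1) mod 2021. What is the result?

6^1 ≡ 6 (mod 2021)
6^2 ≡ 6^2 = 36 ≡ 36 (mod 2021)
6^4 ≡ 36^2 = 1296 ≡ 1296 (mod 2021)
6^8 ≡ 1296^2 = 1679616 ≡ 165 (mod 2021)
6^16 ≡ 165^2 = 27225 ≡ 952 (mod 2021)
6^32 ≡ 952^2 = 906304 ≡ 896 (mod 2021)
6^64 ≡ 896^2 = 802816 ≡ 479 (mod 2021)
6^128 ≡ 479^2 = 229441 ≡ 1068 (mod 2021)
6^256 ≡ 1068^2 = 1140624 ≡ 780 (mod 2021)
6^512 ≡ 780^2 = 608400 ≡ 79 (mod 2021)
6^1024 ≡ 79^2 = 6241 ≡ 178 (mod 2021)
2020 = 1024 + 512 + 256 + 128 + 64 + 32 + 4 in binary powers of 2.
So 6^2020 ≡ 178 · 79 · 780 · 1068 · 479 · 896 · 1296 ≡ 1511 (mod 2021).
Since 1511 ≠ 1, base 6 is a Fermat witness: 2021 is composite.

1511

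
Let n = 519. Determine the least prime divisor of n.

3

519 is odd.
Digit sum 15, divisible by 3.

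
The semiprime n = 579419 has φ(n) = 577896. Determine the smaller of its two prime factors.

727

φ(n) = (p−1)(q−1) = n − (p+q) + 1, so p + q = 579419 − 577896 + 1 = 1524.
p and q are the roots of t² − 1524t + 579419 = 0.
Discriminant: 1524² − 4·579419 = 2322576 − 2317676 = 4900; √4900 = 70.
q = (1524 − 70)/2 = 727, p = (1524 + 70)/2 = 797.
Check: 727 · 797 = 579419.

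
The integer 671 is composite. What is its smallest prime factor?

671 is odd.
Digit sum 14, not divisible by 3.
Ends in 1: not divisible by 5.
7: 671 = 7·95 + 6
11: 671 = 11·61

11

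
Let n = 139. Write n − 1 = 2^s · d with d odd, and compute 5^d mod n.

1

139 − 1 = 138 = 2^1 · 69, so d = 69.
5^1 ≡ 5 (mod 139)
5^2 ≡ 5^2 = 25 ≡ 25 (mod 139)
5^4 ≡ 25^2 = 625 ≡ 69 (mod 139)
5^8 ≡ 69^2 = 4761 ≡ 35 (mod 139)
5^16 ≡ 35^2 = 1225 ≡ 113 (mod 139)
5^32 ≡ 113^2 = 12769 ≡ 120 (mod 139)
5^64 ≡ 120^2 = 14400 ≡ 83 (mod 139)
69 = 64 + 4 + 1 in binary powers of 2.
So 5^69 ≡ 83 · 69 · 5 ≡ 1 (mod 139).
Since 5^d ≡ 1 (mod 139), base 5 does not prove 139 composite.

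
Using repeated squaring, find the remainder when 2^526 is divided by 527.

64

2^1 ≡ 2 (mod 527)
2^2 ≡ 2^2 = 4 ≡ 4 (mod 527)
2^4 ≡ 4^2 = 16 ≡ 16 (mod 527)
2^8 ≡ 16^2 = 256 ≡ 256 (mod 527)
2^16 ≡ 256^2 = 65536 ≡ 188 (mod 527)
2^32 ≡ 188^2 = 35344 ≡ 35 (mod 527)
2^64 ≡ 35^2 = 1225 ≡ 171 (mod 527)
2^128 ≡ 171^2 = 29241 ≡ 256 (mod 527)
2^256 ≡ 256^2 = 65536 ≡ 188 (mod 527)
2^512 ≡ 188^2 = 35344 ≡ 35 (mod 527)
526 = 512 + 8 + 4 + 2 in binary powers of 2.
So 2^526 ≡ 35 · 256 · 16 · 4 ≡ 64 (mod 527).
Since 64 ≠ 1, base 2 is a Fermat witness: 527 is composite.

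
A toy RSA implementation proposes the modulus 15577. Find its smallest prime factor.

15577 is odd.
Digit sum 25, not divisible by 3.
Ends in 7: not divisible by 5.
7: 15577 = 7·2225 + 2
11: 15577 = 11·1416 + 1
13: 15577 = 13·1198 + 3
17: 15577 = 17·916 + 5
19: 15577 = 19·819 + 16
23: 15577 = 23·677 + 6
29: 15577 = 29·537 + 4
31: 15577 = 31·502 + 15
37: 15577 = 37·421

37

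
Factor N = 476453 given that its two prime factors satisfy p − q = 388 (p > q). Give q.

523

Since p = q + 388, we have 476453 = q(q + 388), so q² + 388q − 476453 = 0.
Discriminant: 388² + 4·476453 = 150544 + 1905812 = 2056356; √2056356 = 1434.
q = (−388 + 1434)/2 = 523, and p = q + 388 = 911.
Check: 523 · 911 = 476453.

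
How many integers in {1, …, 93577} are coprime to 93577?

82800

Factor: 93577 = 11 · 47 · 181.
φ(93577) = (11−1) · (47−1) · (181−1) = 10 · 46 · 180 = 82800.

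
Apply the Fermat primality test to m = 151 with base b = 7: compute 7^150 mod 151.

7^1 ≡ 7 (mod 151)
7^2 ≡ 7^2 = 49 ≡ 49 (mod 151)
7^4 ≡ 49^2 = 2401 ≡ 136 (mod 151)
7^8 ≡ 136^2 = 18496 ≡ 74 (mod 151)
7^16 ≡ 74^2 = 5476 ≡ 40 (mod 151)
7^32 ≡ 40^2 = 1600 ≡ 90 (mod 151)
7^64 ≡ 90^2 = 8100 ≡ 97 (mod 151)
7^128 ≡ 97^2 = 9409 ≡ 47 (mod 151)
150 = 128 + 16 + 4 + 2 in binary powers of 2.
So 7^150 ≡ 47 · 40 · 136 · 49 ≡ 1 (mod 151).
Since the result is 1, base 7 gives no evidence that 151 is composite.

1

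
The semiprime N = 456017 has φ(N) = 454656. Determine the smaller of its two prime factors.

593

φ(n) = (p−1)(q−1) = n − (p+q) + 1, so p + q = 456017 − 454656 + 1 = 1362.
p and q are the roots of t² − 1362t + 456017 = 0.
Discriminant: 1362² − 4·456017 = 1855044 − 1824068 = 30976; √30976 = 176.
q = (1362 − 176)/2 = 593, p = (1362 + 176)/2 = 769.
Check: 593 · 769 = 456017.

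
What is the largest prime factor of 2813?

97

2813 = 29 · 97
97 is prime.
So 2813 = 29 · 97; the largest prime factor is 97.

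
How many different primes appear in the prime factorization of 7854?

5

7854 = 2 · 3927
3927 = 3 · 1309
1309 = 7 · 187
187 = 11 · 17
7854 = 2 · 3 · 7 · 11 · 17, which has 5 distinct prime factors.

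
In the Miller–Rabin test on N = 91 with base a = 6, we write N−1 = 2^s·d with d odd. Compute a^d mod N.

91 − 1 = 90 = 2^1 · 45, so d = 45.
6^1 ≡ 6 (mod 91)
6^2 ≡ 6^2 = 36 ≡ 36 (mod 91)
6^4 ≡ 36^2 = 1296 ≡ 22 (mod 91)
6^8 ≡ 22^2 = 484 ≡ 29 (mod 91)
6^16 ≡ 29^2 = 841 ≡ 22 (mod 91)
6^32 ≡ 22^2 = 484 ≡ 29 (mod 91)
45 = 32 + 8 + 4 + 1 in binary powers of 2.
So 6^45 ≡ 29 · 29 · 22 · 6 ≡ 83 (mod 91).
Squaring chain: 83; never reaches −1, so base 6 is a Miller–Rabin witness that 91 is composite.

83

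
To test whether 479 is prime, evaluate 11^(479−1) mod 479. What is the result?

1

11^1 ≡ 11 (mod 479)
11^2 ≡ 11^2 = 121 ≡ 121 (mod 479)
11^4 ≡ 121^2 = 14641 ≡ 271 (mod 479)
11^8 ≡ 271^2 = 73441 ≡ 154 (mod 479)
11^16 ≡ 154^2 = 23716 ≡ 245 (mod 479)
11^32 ≡ 245^2 = 60025 ≡ 150 (mod 479)
11^64 ≡ 150^2 = 22500 ≡ 466 (mod 479)
11^128 ≡ 466^2 = 217156 ≡ 169 (mod 479)
11^256 ≡ 169^2 = 28561 ≡ 300 (mod 479)
478 = 256 + 128 + 64 + 16 + 8 + 4 + 2 in binary powers of 2.
So 11^478 ≡ 300 · 169 · 466 · 245 · 154 · 271 · 121 ≡ 1 (mod 479).
Since the result is 1, base 11 gives no evidence that 479 is composite.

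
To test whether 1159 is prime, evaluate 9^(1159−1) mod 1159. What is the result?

790

9^1 ≡ 9 (mod 1159)
9^2 ≡ 9^2 = 81 ≡ 81 (mod 1159)
9^4 ≡ 81^2 = 6561 ≡ 766 (mod 1159)
9^8 ≡ 766^2 = 586756 ≡ 302 (mod 1159)
9^16 ≡ 302^2 = 91204 ≡ 802 (mod 1159)
9^32 ≡ 802^2 = 643204 ≡ 1118 (mod 1159)
9^64 ≡ 1118^2 = 1249924 ≡ 522 (mod 1159)
9^128 ≡ 522^2 = 272484 ≡ 119 (mod 1159)
9^256 ≡ 119^2 = 14161 ≡ 253 (mod 1159)
9^512 ≡ 253^2 = 64009 ≡ 264 (mod 1159)
9^1024 ≡ 264^2 = 69696 ≡ 156 (mod 1159)
1158 = 1024 + 128 + 4 + 2 in binary powers of 2.
So 9^1158 ≡ 156 · 119 · 766 · 81 ≡ 790 (mod 1159).
Since 790 ≠ 1, base 9 is a Fermat witness: 1159 is composite.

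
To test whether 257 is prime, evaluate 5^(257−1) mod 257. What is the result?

1

5^1 ≡ 5 (mod 257)
5^2 ≡ 5^2 = 25 ≡ 25 (mod 257)
5^4 ≡ 25^2 = 625 ≡ 111 (mod 257)
5^8 ≡ 111^2 = 12321 ≡ 242 (mod 257)
5^16 ≡ 242^2 = 58564 ≡ 225 (mod 257)
5^32 ≡ 225^2 = 50625 ≡ 253 (mod 257)
5^64 ≡ 253^2 = 64009 ≡ 16 (mod 257)
5^128 ≡ 16^2 = 256 ≡ 256 (mod 257)
5^256 ≡ 256^2 = 65536 ≡ 1 (mod 257)
256 = 256 in binary powers of 2.
So 5^256 ≡ 1 ≡ 1 (mod 257).
Since the result is 1, base 5 gives no evidence that 257 is composite.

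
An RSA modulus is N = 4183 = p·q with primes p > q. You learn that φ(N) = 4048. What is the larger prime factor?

89

φ(n) = (p−1)(q−1) = n − (p+q) + 1, so p + q = 4183 − 4048 + 1 = 136.
p and q are the roots of t² − 136t + 4183 = 0.
Discriminant: 136² − 4·4183 = 18496 − 16732 = 1764; √1764 = 42.
q = (136 − 42)/2 = 47, p = (136 + 42)/2 = 89.
Check: 47 · 89 = 4183.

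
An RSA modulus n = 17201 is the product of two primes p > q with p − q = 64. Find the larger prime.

167

Since p = q + 64, we have 17201 = q(q + 64), so q² + 64q − 17201 = 0.
Discriminant: 64² + 4·17201 = 4096 + 68804 = 72900; √72900 = 270.
q = (−64 + 270)/2 = 103, and p = q + 64 = 167.
Check: 103 · 167 = 17201.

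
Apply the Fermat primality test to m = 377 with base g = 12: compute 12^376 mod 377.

12^1 ≡ 12 (mod 377)
12^2 ≡ 12^2 = 144 ≡ 144 (mod 377)
12^4 ≡ 144^2 = 20736 ≡ 1 (mod 377)
12^8 ≡ 1^2 = 1 ≡ 1 (mod 377)
12^16 ≡ 1^2 = 1 ≡ 1 (mod 377)
12^32 ≡ 1^2 = 1 ≡ 1 (mod 377)
12^64 ≡ 1^2 = 1 ≡ 1 (mod 377)
12^128 ≡ 1^2 = 1 ≡ 1 (mod 377)
12^256 ≡ 1^2 = 1 ≡ 1 (mod 377)
376 = 256 + 64 + 32 + 16 + 8 in binary powers of 2.
So 12^376 ≡ 1 · 1 · 1 · 1 · 1 ≡ 1 (mod 377).
Since the result is 1, base 12 gives no evidence that 377 is composite.

1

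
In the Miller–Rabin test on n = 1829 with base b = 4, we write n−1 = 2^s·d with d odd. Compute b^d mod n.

1039

1829 − 1 = 1828 = 2^2 · 457, so d = 457.
4^1 ≡ 4 (mod 1829)
4^2 ≡ 4^2 = 16 ≡ 16 (mod 1829)
4^4 ≡ 16^2 = 256 ≡ 256 (mod 1829)
4^8 ≡ 256^2 = 65536 ≡ 1521 (mod 1829)
4^16 ≡ 1521^2 = 2313441 ≡ 1585 (mod 1829)
4^32 ≡ 1585^2 = 2512225 ≡ 1008 (mod 1829)
4^64 ≡ 1008^2 = 1016064 ≡ 969 (mod 1829)
4^128 ≡ 969^2 = 938961 ≡ 684 (mod 1829)
4^256 ≡ 684^2 = 467856 ≡ 1461 (mod 1829)
457 = 256 + 128 + 64 + 8 + 1 in binary powers of 2.
So 4^457 ≡ 1461 · 684 · 969 · 1521 · 4 ≡ 1039 (mod 1829).
Squaring chain: 1039 → 411; never reaches −1, so base 4 is a Miller–Rabin witness that 1829 is composite.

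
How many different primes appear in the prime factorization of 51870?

51870 = 2 · 25935
25935 = 3 · 8645
8645 = 5 · 1729
1729 = 7 · 247
247 = 13 · 19
51870 = 2 · 3 · 5 · 7 · 13 · 19, which has 6 distinct prime factors.

6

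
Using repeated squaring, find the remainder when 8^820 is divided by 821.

8^1 ≡ 8 (mod 821)
8^2 ≡ 8^2 = 64 ≡ 64 (mod 821)
8^4 ≡ 64^2 = 4096 ≡ 812 (mod 821)
8^8 ≡ 812^2 = 659344 ≡ 81 (mod 821)
8^16 ≡ 81^2 = 6561 ≡ 814 (mod 821)
8^32 ≡ 814^2 = 662596 ≡ 49 (mod 821)
8^64 ≡ 49^2 = 2401 ≡ 759 (mod 821)
8^128 ≡ 759^2 = 576081 ≡ 560 (mod 821)
8^256 ≡ 560^2 = 313600 ≡ 799 (mod 821)
8^512 ≡ 799^2 = 638401 ≡ 484 (mod 821)
820 = 512 + 256 + 32 + 16 + 4 in binary powers of 2.
So 8^820 ≡ 484 · 799 · 49 · 814 · 812 ≡ 1 (mod 821).
Since the result is 1, base 8 gives no evidence that 821 is composite.

1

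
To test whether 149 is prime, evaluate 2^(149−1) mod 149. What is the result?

2^1 ≡ 2 (mod 149)
2^2 ≡ 2^2 = 4 ≡ 4 (mod 149)
2^4 ≡ 4^2 = 16 ≡ 16 (mod 149)
2^8 ≡ 16^2 = 256 ≡ 107 (mod 149)
2^16 ≡ 107^2 = 11449 ≡ 125 (mod 149)
2^32 ≡ 125^2 = 15625 ≡ 129 (mod 149)
2^64 ≡ 129^2 = 16641 ≡ 102 (mod 149)
2^128 ≡ 102^2 = 10404 ≡ 123 (mod 149)
148 = 128 + 16 + 4 in binary powers of 2.
So 2^148 ≡ 123 · 125 · 16 ≡ 1 (mod 149).
Since the result is 1, base 2 gives no evidence that 149 is composite.

1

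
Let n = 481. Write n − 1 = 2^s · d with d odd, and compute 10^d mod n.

38

481 − 1 = 480 = 2^5 · 15, so d = 15.
10^1 ≡ 10 (mod 481)
10^2 ≡ 10^2 = 100 ≡ 100 (mod 481)
10^4 ≡ 100^2 = 10000 ≡ 380 (mod 481)
10^8 ≡ 380^2 = 144400 ≡ 100 (mod 481)
15 = 8 + 4 + 2 + 1 in binary powers of 2.
So 10^15 ≡ 100 · 380 · 100 · 10 ≡ 38 (mod 481).
Squaring chain: 38 → 1 → 1 → 1 → 1; never reaches −1, so base 10 is a Miller–Rabin witness that 481 is composite.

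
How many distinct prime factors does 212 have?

212 = 2^2 · 53
212 = 2^2 · 53, which has 2 distinct prime factors.

2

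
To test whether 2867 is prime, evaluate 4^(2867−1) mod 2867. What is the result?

972

4^1 ≡ 4 (mod 2867)
4^2 ≡ 4^2 = 16 ≡ 16 (mod 2867)
4^4 ≡ 16^2 = 256 ≡ 256 (mod 2867)
4^8 ≡ 256^2 = 65536 ≡ 2462 (mod 2867)
4^16 ≡ 2462^2 = 6061444 ≡ 606 (mod 2867)
4^32 ≡ 606^2 = 367236 ≡ 260 (mod 2867)
4^64 ≡ 260^2 = 67600 ≡ 1659 (mod 2867)
4^128 ≡ 1659^2 = 2752281 ≡ 2828 (mod 2867)
4^256 ≡ 2828^2 = 7997584 ≡ 1521 (mod 2867)
4^512 ≡ 1521^2 = 2313441 ≡ 2639 (mod 2867)
4^1024 ≡ 2639^2 = 6964321 ≡ 378 (mod 2867)
4^2048 ≡ 378^2 = 142884 ≡ 2401 (mod 2867)
2866 = 2048 + 512 + 256 + 32 + 16 + 2 in binary powers of 2.
So 4^2866 ≡ 2401 · 2639 · 1521 · 260 · 606 · 16 ≡ 972 (mod 2867).
Since 972 ≠ 1, base 4 is a Fermat witness: 2867 is composite.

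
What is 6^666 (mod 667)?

81

6^1 ≡ 6 (mod 667)
6^2 ≡ 6^2 = 36 ≡ 36 (mod 667)
6^4 ≡ 36^2 = 1296 ≡ 629 (mod 667)
6^8 ≡ 629^2 = 395641 ≡ 110 (mod 667)
6^16 ≡ 110^2 = 12100 ≡ 94 (mod 667)
6^32 ≡ 94^2 = 8836 ≡ 165 (mod 667)
6^64 ≡ 165^2 = 27225 ≡ 545 (mod 667)
6^128 ≡ 545^2 = 297025 ≡ 210 (mod 667)
6^256 ≡ 210^2 = 44100 ≡ 78 (mod 667)
6^512 ≡ 78^2 = 6084 ≡ 81 (mod 667)
666 = 512 + 128 + 16 + 8 + 2 in binary powers of 2.
So 6^666 ≡ 81 · 210 · 94 · 110 · 36 ≡ 81 (mod 667).
Since 81 ≠ 1, base 6 is a Fermat witness: 667 is composite.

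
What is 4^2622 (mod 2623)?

2277

4^1 ≡ 4 (mod 2623)
4^2 ≡ 4^2 = 16 ≡ 16 (mod 2623)
4^4 ≡ 16^2 = 256 ≡ 256 (mod 2623)
4^8 ≡ 256^2 = 65536 ≡ 2584 (mod 2623)
4^16 ≡ 2584^2 = 6677056 ≡ 1521 (mod 2623)
4^32 ≡ 1521^2 = 2313441 ≡ 2578 (mod 2623)
4^64 ≡ 2578^2 = 6646084 ≡ 2025 (mod 2623)
4^128 ≡ 2025^2 = 4100625 ≡ 876 (mod 2623)
4^256 ≡ 876^2 = 767376 ≡ 1460 (mod 2623)
4^512 ≡ 1460^2 = 2131600 ≡ 1724 (mod 2623)
4^1024 ≡ 1724^2 = 2972176 ≡ 317 (mod 2623)
4^2048 ≡ 317^2 = 100489 ≡ 815 (mod 2623)
2622 = 2048 + 512 + 32 + 16 + 8 + 4 + 2 in binary powers of 2.
So 4^2622 ≡ 815 · 1724 · 2578 · 1521 · 2584 · 256 · 16 ≡ 2277 (mod 2623).
Since 2277 ≠ 1, base 4 is a Fermat witness: 2623 is composite.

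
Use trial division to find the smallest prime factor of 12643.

47

12643 is odd.
Digit sum 16, not divisible by 3.
Ends in 3: not divisible by 5.
7: 12643 = 7·1806 + 1
11: 12643 = 11·1149 + 4
13: 12643 = 13·972 + 7
17: 12643 = 17·743 + 12
19: 12643 = 19·665 + 8
23: 12643 = 23·549 + 16
29: 12643 = 29·435 + 28
31: 12643 = 31·407 + 26
37: 12643 = 37·341 + 26
41: 12643 = 41·308 + 15
43: 12643 = 43·294 + 1
47: 12643 = 47·269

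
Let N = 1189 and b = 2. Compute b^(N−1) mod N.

2^1 ≡ 2 (mod 1189)
2^2 ≡ 2^2 = 4 ≡ 4 (mod 1189)
2^4 ≡ 4^2 = 16 ≡ 16 (mod 1189)
2^8 ≡ 16^2 = 256 ≡ 256 (mod 1189)
2^16 ≡ 256^2 = 65536 ≡ 141 (mod 1189)
2^32 ≡ 141^2 = 19881 ≡ 857 (mod 1189)
2^64 ≡ 857^2 = 734449 ≡ 836 (mod 1189)
2^128 ≡ 836^2 = 698896 ≡ 953 (mod 1189)
2^256 ≡ 953^2 = 908209 ≡ 1002 (mod 1189)
2^512 ≡ 1002^2 = 1004004 ≡ 488 (mod 1189)
2^1024 ≡ 488^2 = 238144 ≡ 344 (mod 1189)
1188 = 1024 + 128 + 32 + 4 in binary powers of 2.
So 2^1188 ≡ 344 · 953 · 857 · 16 ≡ 297 (mod 1189).
Since 297 ≠ 1, base 2 is a Fermat witness: 1189 is composite.

297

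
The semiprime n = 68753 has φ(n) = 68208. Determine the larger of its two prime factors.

349

φ(n) = (p−1)(q−1) = n − (p+q) + 1, so p + q = 68753 − 68208 + 1 = 546.
p and q are the roots of t² − 546t + 68753 = 0.
Discriminant: 546² − 4·68753 = 298116 − 275012 = 23104; √23104 = 152.
q = (546 − 152)/2 = 197, p = (546 + 152)/2 = 349.
Check: 197 · 349 = 68753.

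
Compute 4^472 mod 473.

236

4^1 ≡ 4 (mod 473)
4^2 ≡ 4^2 = 16 ≡ 16 (mod 473)
4^4 ≡ 16^2 = 256 ≡ 256 (mod 473)
4^8 ≡ 256^2 = 65536 ≡ 262 (mod 473)
4^16 ≡ 262^2 = 68644 ≡ 59 (mod 473)
4^32 ≡ 59^2 = 3481 ≡ 170 (mod 473)
4^64 ≡ 170^2 = 28900 ≡ 47 (mod 473)
4^128 ≡ 47^2 = 2209 ≡ 317 (mod 473)
4^256 ≡ 317^2 = 100489 ≡ 213 (mod 473)
472 = 256 + 128 + 64 + 16 + 8 in binary powers of 2.
So 4^472 ≡ 213 · 317 · 47 · 59 · 262 ≡ 236 (mod 473).
Since 236 ≠ 1, base 4 is a Fermat witness: 473 is composite.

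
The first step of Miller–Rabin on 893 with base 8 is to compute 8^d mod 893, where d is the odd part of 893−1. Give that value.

893 − 1 = 892 = 2^2 · 223, so d = 223.
8^1 ≡ 8 (mod 893)
8^2 ≡ 8^2 = 64 ≡ 64 (mod 893)
8^4 ≡ 64^2 = 4096 ≡ 524 (mod 893)
8^8 ≡ 524^2 = 274576 ≡ 425 (mod 893)
8^16 ≡ 425^2 = 180625 ≡ 239 (mod 893)
8^32 ≡ 239^2 = 57121 ≡ 862 (mod 893)
8^64 ≡ 862^2 = 743044 ≡ 68 (mod 893)
8^128 ≡ 68^2 = 4624 ≡ 159 (mod 893)
223 = 128 + 64 + 16 + 8 + 4 + 2 + 1 in binary powers of 2.
So 8^223 ≡ 159 · 68 · 239 · 425 · 524 · 64 · 8 ≡ 521 (mod 893).
Squaring chain: 521 → 862; never reaches −1, so base 8 is a Miller–Rabin witness that 893 is composite.

521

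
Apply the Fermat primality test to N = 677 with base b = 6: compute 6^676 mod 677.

1

6^1 ≡ 6 (mod 677)
6^2 ≡ 6^2 = 36 ≡ 36 (mod 677)
6^4 ≡ 36^2 = 1296 ≡ 619 (mod 677)
6^8 ≡ 619^2 = 383161 ≡ 656 (mod 677)
6^16 ≡ 656^2 = 430336 ≡ 441 (mod 677)
6^32 ≡ 441^2 = 194481 ≡ 182 (mod 677)
6^64 ≡ 182^2 = 33124 ≡ 628 (mod 677)
6^128 ≡ 628^2 = 394384 ≡ 370 (mod 677)
6^256 ≡ 370^2 = 136900 ≡ 146 (mod 677)
6^512 ≡ 146^2 = 21316 ≡ 329 (mod 677)
676 = 512 + 128 + 32 + 4 in binary powers of 2.
So 6^676 ≡ 329 · 370 · 182 · 619 ≡ 1 (mod 677).
Since the result is 1, base 6 gives no evidence that 677 is composite.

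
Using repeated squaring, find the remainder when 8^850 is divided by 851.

8^1 ≡ 8 (mod 851)
8^2 ≡ 8^2 = 64 ≡ 64 (mod 851)
8^4 ≡ 64^2 = 4096 ≡ 692 (mod 851)
8^8 ≡ 692^2 = 478864 ≡ 602 (mod 851)
8^16 ≡ 602^2 = 362404 ≡ 729 (mod 851)
8^32 ≡ 729^2 = 531441 ≡ 417 (mod 851)
8^64 ≡ 417^2 = 173889 ≡ 285 (mod 851)
8^128 ≡ 285^2 = 81225 ≡ 380 (mod 851)
8^256 ≡ 380^2 = 144400 ≡ 581 (mod 851)
8^512 ≡ 581^2 = 337561 ≡ 565 (mod 851)
850 = 512 + 256 + 64 + 16 + 2 in binary powers of 2.
So 8^850 ≡ 565 · 581 · 285 · 729 · 64 ≡ 788 (mod 851).
Since 788 ≠ 1, base 8 is a Fermat witness: 851 is composite.

788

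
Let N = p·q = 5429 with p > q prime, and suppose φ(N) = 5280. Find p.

89

φ(n) = (p−1)(q−1) = n − (p+q) + 1, so p + q = 5429 − 5280 + 1 = 150.
p and q are the roots of t² − 150t + 5429 = 0.
Discriminant: 150² − 4·5429 = 22500 − 21716 = 784; √784 = 28.
q = (150 − 28)/2 = 61, p = (150 + 28)/2 = 89.
Check: 61 · 89 = 5429.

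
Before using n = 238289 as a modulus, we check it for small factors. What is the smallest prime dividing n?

238289 is odd.
Digit sum 32, not divisible by 3.
Ends in 9: not divisible by 5.
7: 238289 = 7·34041 + 2
11: 238289 = 11·21662 + 7
13: 238289 = 13·18329 + 12
17: 238289 = 17·14017

17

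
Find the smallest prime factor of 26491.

26491 is odd.
Digit sum 22, not divisible by 3.
Ends in 1: not divisible by 5.
7: 26491 = 7·3784 + 3
11: 26491 = 11·2408 + 3
13: 26491 = 13·2037 + 10
17: 26491 = 17·1558 + 5
19: 26491 = 19·1394 + 5
23: 26491 = 23·1151 + 18
29: 26491 = 29·913 + 14
31: 26491 = 31·854 + 17
37: 26491 = 37·715 + 36
41: 26491 = 41·646 + 5
43: 26491 = 43·616 + 3
47: 26491 = 47·563 + 30
53: 26491 = 53·499 + 44
59: 26491 = 59·449

59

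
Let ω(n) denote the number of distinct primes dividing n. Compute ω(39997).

39997 = 23 · 1739
1739 = 37 · 47
39997 = 23 · 37 · 47, which has 3 distinct prime factors.

3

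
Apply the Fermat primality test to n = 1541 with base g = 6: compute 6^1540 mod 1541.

1243

6^1 ≡ 6 (mod 1541)
6^2 ≡ 6^2 = 36 ≡ 36 (mod 1541)
6^4 ≡ 36^2 = 1296 ≡ 1296 (mod 1541)
6^8 ≡ 1296^2 = 1679616 ≡ 1467 (mod 1541)
6^16 ≡ 1467^2 = 2152089 ≡ 853 (mod 1541)
6^32 ≡ 853^2 = 727609 ≡ 257 (mod 1541)
6^64 ≡ 257^2 = 66049 ≡ 1327 (mod 1541)
6^128 ≡ 1327^2 = 1760929 ≡ 1107 (mod 1541)
6^256 ≡ 1107^2 = 1225449 ≡ 354 (mod 1541)
6^512 ≡ 354^2 = 125316 ≡ 495 (mod 1541)
6^1024 ≡ 495^2 = 245025 ≡ 6 (mod 1541)
1540 = 1024 + 512 + 4 in binary powers of 2.
So 6^1540 ≡ 6 · 495 · 1296 ≡ 1243 (mod 1541).
Since 1243 ≠ 1, base 6 is a Fermat witness: 1541 is composite.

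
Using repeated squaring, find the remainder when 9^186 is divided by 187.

9^1 ≡ 9 (mod 187)
9^2 ≡ 9^2 = 81 ≡ 81 (mod 187)
9^4 ≡ 81^2 = 6561 ≡ 16 (mod 187)
9^8 ≡ 16^2 = 256 ≡ 69 (mod 187)
9^16 ≡ 69^2 = 4761 ≡ 86 (mod 187)
9^32 ≡ 86^2 = 7396 ≡ 103 (mod 187)
9^64 ≡ 103^2 = 10609 ≡ 137 (mod 187)
9^128 ≡ 137^2 = 18769 ≡ 69 (mod 187)
186 = 128 + 32 + 16 + 8 + 2 in binary powers of 2.
So 9^186 ≡ 69 · 103 · 86 · 69 · 81 ≡ 64 (mod 187).
Since 64 ≠ 1, base 9 is a Fermat witness: 187 is composite.

64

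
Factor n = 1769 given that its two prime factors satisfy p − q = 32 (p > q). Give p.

61

Since p = q + 32, we have 1769 = q(q + 32), so q² + 32q − 1769 = 0.
Discriminant: 32² + 4·1769 = 1024 + 7076 = 8100; √8100 = 90.
q = (−32 + 90)/2 = 29, and p = q + 32 = 61.
Check: 29 · 61 = 1769.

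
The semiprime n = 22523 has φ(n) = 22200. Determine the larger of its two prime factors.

φ(n) = (p−1)(q−1) = n − (p+q) + 1, so p + q = 22523 − 22200 + 1 = 324.
p and q are the roots of t² − 324t + 22523 = 0.
Discriminant: 324² − 4·22523 = 104976 − 90092 = 14884; √14884 = 122.
q = (324 − 122)/2 = 101, p = (324 + 122)/2 = 223.
Check: 101 · 223 = 22523.

223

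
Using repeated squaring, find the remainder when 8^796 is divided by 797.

1

8^1 ≡ 8 (mod 797)
8^2 ≡ 8^2 = 64 ≡ 64 (mod 797)
8^4 ≡ 64^2 = 4096 ≡ 111 (mod 797)
8^8 ≡ 111^2 = 12321 ≡ 366 (mod 797)
8^16 ≡ 366^2 = 133956 ≡ 60 (mod 797)
8^32 ≡ 60^2 = 3600 ≡ 412 (mod 797)
8^64 ≡ 412^2 = 169744 ≡ 780 (mod 797)
8^128 ≡ 780^2 = 608400 ≡ 289 (mod 797)
8^256 ≡ 289^2 = 83521 ≡ 633 (mod 797)
8^512 ≡ 633^2 = 400689 ≡ 595 (mod 797)
796 = 512 + 256 + 16 + 8 + 4 in binary powers of 2.
So 8^796 ≡ 595 · 633 · 60 · 366 · 111 ≡ 1 (mod 797).
Since the result is 1, base 8 gives no evidence that 797 is composite.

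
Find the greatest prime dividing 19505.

19505 = 5 · 3901
3901 = 47 · 83
83 is prime.
So 19505 = 5 · 47 · 83; the largest prime factor is 83.

83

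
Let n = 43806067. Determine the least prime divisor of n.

89

43806067 is odd.
Digit sum 34, not divisible by 3.
Ends in 7: not divisible by 5.
7: 43806067 = 7·6258009 + 4
11: 43806067 = 11·3982369 + 8
13: 43806067 = 13·3369697 + 6
17: 43806067 = 17·2576827 + 8
19: 43806067 = 19·2305582 + 9
23: 43806067 = 23·1904611 + 14
29: 43806067 = 29·1510554 + 1
31: 43806067 = 31·1413098 + 29
37: 43806067 = 37·1183947 + 28
41: 43806067 = 41·1068440 + 27
43: 43806067 = 43·1018745 + 32
47: 43806067 = 47·932043 + 46
53: 43806067 = 53·826529 + 30
59: 43806067 = 59·742475 + 42
61: 43806067 = 61·718132 + 15
67: 43806067 = 67·653821 + 60
71: 43806067 = 71·616986 + 61
73: 43806067 = 73·600083 + 8
79: 43806067 = 79·554507 + 14
83: 43806067 = 83·527783 + 78
89: 43806067 = 89·492203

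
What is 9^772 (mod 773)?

1

9^1 ≡ 9 (mod 773)
9^2 ≡ 9^2 = 81 ≡ 81 (mod 773)
9^4 ≡ 81^2 = 6561 ≡ 377 (mod 773)
9^8 ≡ 377^2 = 142129 ≡ 670 (mod 773)
9^16 ≡ 670^2 = 448900 ≡ 560 (mod 773)
9^32 ≡ 560^2 = 313600 ≡ 535 (mod 773)
9^64 ≡ 535^2 = 286225 ≡ 215 (mod 773)
9^128 ≡ 215^2 = 46225 ≡ 618 (mod 773)
9^256 ≡ 618^2 = 381924 ≡ 62 (mod 773)
9^512 ≡ 62^2 = 3844 ≡ 752 (mod 773)
772 = 512 + 256 + 4 in binary powers of 2.
So 9^772 ≡ 752 · 62 · 377 ≡ 1 (mod 773).
Since the result is 1, base 9 gives no evidence that 773 is composite.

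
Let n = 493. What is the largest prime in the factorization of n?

493 = 17 · 29
29 is prime.
So 493 = 17 · 29; the largest prime factor is 29.

29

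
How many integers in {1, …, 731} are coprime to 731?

672

Factor: 731 = 17 · 43.
φ(731) = (17−1) · (43−1) = 16 · 42 = 672.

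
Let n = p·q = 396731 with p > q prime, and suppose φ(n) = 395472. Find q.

φ(n) = (p−1)(q−1) = n − (p+q) + 1, so p + q = 396731 − 395472 + 1 = 1260.
p and q are the roots of t² − 1260t + 396731 = 0.
Discriminant: 1260² − 4·396731 = 1587600 − 1586924 = 676; √676 = 26.
q = (1260 − 26)/2 = 617, p = (1260 + 26)/2 = 643.
Check: 617 · 643 = 396731.

617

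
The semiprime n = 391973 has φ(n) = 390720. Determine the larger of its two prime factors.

φ(n) = (p−1)(q−1) = n − (p+q) + 1, so p + q = 391973 − 390720 + 1 = 1254.
p and q are the roots of t² − 1254t + 391973 = 0.
Discriminant: 1254² − 4·391973 = 1572516 − 1567892 = 4624; √4624 = 68.
q = (1254 − 68)/2 = 593, p = (1254 + 68)/2 = 661.
Check: 593 · 661 = 391973.

661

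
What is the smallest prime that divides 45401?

83

45401 is odd.
Digit sum 14, not divisible by 3.
Ends in 1: not divisible by 5.
7: 45401 = 7·6485 + 6
11: 45401 = 11·4127 + 4
13: 45401 = 13·3492 + 5
17: 45401 = 17·2670 + 11
19: 45401 = 19·2389 + 10
23: 45401 = 23·1973 + 22
29: 45401 = 29·1565 + 16
31: 45401 = 31·1464 + 17
37: 45401 = 37·1227 + 2
41: 45401 = 41·1107 + 14
43: 45401 = 43·1055 + 36
47: 45401 = 47·965 + 46
53: 45401 = 53·856 + 33
59: 45401 = 59·769 + 30
61: 45401 = 61·744 + 17
67: 45401 = 67·677 + 42
71: 45401 = 71·639 + 32
73: 45401 = 73·621 + 68
79: 45401 = 79·574 + 55
83: 45401 = 83·547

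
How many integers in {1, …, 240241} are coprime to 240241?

Factor: 240241 = 37 · 43 · 151.
φ(240241) = (37−1) · (43−1) · (151−1) = 36 · 42 · 150 = 226800.

226800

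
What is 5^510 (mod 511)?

5^1 ≡ 5 (mod 511)
5^2 ≡ 5^2 = 25 ≡ 25 (mod 511)
5^4 ≡ 25^2 = 625 ≡ 114 (mod 511)
5^8 ≡ 114^2 = 12996 ≡ 221 (mod 511)
5^16 ≡ 221^2 = 48841 ≡ 296 (mod 511)
5^32 ≡ 296^2 = 87616 ≡ 235 (mod 511)
5^64 ≡ 235^2 = 55225 ≡ 37 (mod 511)
5^128 ≡ 37^2 = 1369 ≡ 347 (mod 511)
5^256 ≡ 347^2 = 120409 ≡ 324 (mod 511)
510 = 256 + 128 + 64 + 32 + 16 + 8 + 4 + 2 in binary powers of 2.
So 5^510 ≡ 324 · 347 · 37 · 235 · 296 · 221 · 114 · 25 ≡ 295 (mod 511).
Since 295 ≠ 1, base 5 is a Fermat witness: 511 is composite.

295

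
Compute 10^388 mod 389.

1

10^1 ≡ 10 (mod 389)
10^2 ≡ 10^2 = 100 ≡ 100 (mod 389)
10^4 ≡ 100^2 = 10000 ≡ 275 (mod 389)
10^8 ≡ 275^2 = 75625 ≡ 159 (mod 389)
10^16 ≡ 159^2 = 25281 ≡ 385 (mod 389)
10^32 ≡ 385^2 = 148225 ≡ 16 (mod 389)
10^64 ≡ 16^2 = 256 ≡ 256 (mod 389)
10^128 ≡ 256^2 = 65536 ≡ 184 (mod 389)
10^256 ≡ 184^2 = 33856 ≡ 13 (mod 389)
388 = 256 + 128 + 4 in binary powers of 2.
So 10^388 ≡ 13 · 184 · 275 ≡ 1 (mod 389).
Since the result is 1, base 10 gives no evidence that 389 is composite.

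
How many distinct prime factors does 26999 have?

26999 = 7^2 · 551
551 = 19 · 29
26999 = 7^2 · 19 · 29, which has 3 distinct prime factors.

3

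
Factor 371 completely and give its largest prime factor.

371 = 7 · 53
53 is prime.
So 371 = 7 · 53; the largest prime factor is 53.

53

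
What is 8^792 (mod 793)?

729

8^1 ≡ 8 (mod 793)
8^2 ≡ 8^2 = 64 ≡ 64 (mod 793)
8^4 ≡ 64^2 = 4096 ≡ 131 (mod 793)
8^8 ≡ 131^2 = 17161 ≡ 508 (mod 793)
8^16 ≡ 508^2 = 258064 ≡ 339 (mod 793)
8^32 ≡ 339^2 = 114921 ≡ 729 (mod 793)
8^64 ≡ 729^2 = 531441 ≡ 131 (mod 793)
8^128 ≡ 131^2 = 17161 ≡ 508 (mod 793)
8^256 ≡ 508^2 = 258064 ≡ 339 (mod 793)
8^512 ≡ 339^2 = 114921 ≡ 729 (mod 793)
792 = 512 + 256 + 16 + 8 in binary powers of 2.
So 8^792 ≡ 729 · 339 · 339 · 508 ≡ 729 (mod 793).
Since 729 ≠ 1, base 8 is a Fermat witness: 793 is composite.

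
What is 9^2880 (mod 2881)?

9^1 ≡ 9 (mod 2881)
9^2 ≡ 9^2 = 81 ≡ 81 (mod 2881)
9^4 ≡ 81^2 = 6561 ≡ 799 (mod 2881)
9^8 ≡ 799^2 = 638401 ≡ 1700 (mod 2881)
9^16 ≡ 1700^2 = 2890000 ≡ 357 (mod 2881)
9^32 ≡ 357^2 = 127449 ≡ 685 (mod 2881)
9^64 ≡ 685^2 = 469225 ≡ 2503 (mod 2881)
9^128 ≡ 2503^2 = 6265009 ≡ 1715 (mod 2881)
9^256 ≡ 1715^2 = 2941225 ≡ 2605 (mod 2881)
9^512 ≡ 2605^2 = 6786025 ≡ 1270 (mod 2881)
9^1024 ≡ 1270^2 = 1612900 ≡ 2421 (mod 2881)
9^2048 ≡ 2421^2 = 5861241 ≡ 1287 (mod 2881)
2880 = 2048 + 512 + 256 + 64 in binary powers of 2.
So 9^2880 ≡ 1287 · 1270 · 2605 · 2503 ≡ 1632 (mod 2881).
Since 1632 ≠ 1, base 9 is a Fermat witness: 2881 is composite.

1632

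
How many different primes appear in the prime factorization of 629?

629 = 17 · 37
629 = 17 · 37, which has 2 distinct prime factors.

2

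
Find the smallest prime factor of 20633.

20633 is odd.
Digit sum 14, not divisible by 3.
Ends in 3: not divisible by 5.
7: 20633 = 7·2947 + 4
11: 20633 = 11·1875 + 8
13: 20633 = 13·1587 + 2
17: 20633 = 17·1213 + 12
19: 20633 = 19·1085 + 18
23: 20633 = 23·897 + 2
29: 20633 = 29·711 + 14
31: 20633 = 31·665 + 18
37: 20633 = 37·557 + 24
41: 20633 = 41·503 + 10
43: 20633 = 43·479 + 36
47: 20633 = 47·439

47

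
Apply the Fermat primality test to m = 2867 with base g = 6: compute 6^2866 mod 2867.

6^1 ≡ 6 (mod 2867)
6^2 ≡ 6^2 = 36 ≡ 36 (mod 2867)
6^4 ≡ 36^2 = 1296 ≡ 1296 (mod 2867)
6^8 ≡ 1296^2 = 1679616 ≡ 2421 (mod 2867)
6^16 ≡ 2421^2 = 5861241 ≡ 1093 (mod 2867)
6^32 ≡ 1093^2 = 1194649 ≡ 1977 (mod 2867)
6^64 ≡ 1977^2 = 3908529 ≡ 808 (mod 2867)
6^128 ≡ 808^2 = 652864 ≡ 2055 (mod 2867)
6^256 ≡ 2055^2 = 4223025 ≡ 2801 (mod 2867)
6^512 ≡ 2801^2 = 7845601 ≡ 1489 (mod 2867)
6^1024 ≡ 1489^2 = 2217121 ≡ 930 (mod 2867)
6^2048 ≡ 930^2 = 864900 ≡ 1933 (mod 2867)
2866 = 2048 + 512 + 256 + 32 + 16 + 2 in binary powers of 2.
So 6^2866 ≡ 1933 · 1489 · 2801 · 1977 · 1093 · 36 ≡ 1896 (mod 2867).
Since 1896 ≠ 1, base 6 is a Fermat witness: 2867 is composite.

1896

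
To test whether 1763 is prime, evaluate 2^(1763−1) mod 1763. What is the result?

2^1 ≡ 2 (mod 1763)
2^2 ≡ 2^2 = 4 ≡ 4 (mod 1763)
2^4 ≡ 4^2 = 16 ≡ 16 (mod 1763)
2^8 ≡ 16^2 = 256 ≡ 256 (mod 1763)
2^16 ≡ 256^2 = 65536 ≡ 305 (mod 1763)
2^32 ≡ 305^2 = 93025 ≡ 1349 (mod 1763)
2^64 ≡ 1349^2 = 1819801 ≡ 385 (mod 1763)
2^128 ≡ 385^2 = 148225 ≡ 133 (mod 1763)
2^256 ≡ 133^2 = 17689 ≡ 59 (mod 1763)
2^512 ≡ 59^2 = 3481 ≡ 1718 (mod 1763)
2^1024 ≡ 1718^2 = 2951524 ≡ 262 (mod 1763)
1762 = 1024 + 512 + 128 + 64 + 32 + 2 in binary powers of 2.
So 2^1762 ≡ 262 · 1718 · 133 · 385 · 1349 · 4 ≡ 742 (mod 1763).
Since 742 ≠ 1, base 2 is a Fermat witness: 1763 is composite.

742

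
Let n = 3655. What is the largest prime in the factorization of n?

3655 = 5 · 731
731 = 17 · 43
43 is prime.
So 3655 = 5 · 17 · 43; the largest prime factor is 43.

43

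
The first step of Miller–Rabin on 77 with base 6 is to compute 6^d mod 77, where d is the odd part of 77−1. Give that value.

77 − 1 = 76 = 2^2 · 19, so d = 19.
6^1 ≡ 6 (mod 77)
6^2 ≡ 6^2 = 36 ≡ 36 (mod 77)
6^4 ≡ 36^2 = 1296 ≡ 64 (mod 77)
6^8 ≡ 64^2 = 4096 ≡ 15 (mod 77)
6^16 ≡ 15^2 = 225 ≡ 71 (mod 77)
19 = 16 + 2 + 1 in binary powers of 2.
So 6^19 ≡ 71 · 36 · 6 ≡ 13 (mod 77).
Squaring chain: 13 → 15; never reaches −1, so base 6 is a Miller–Rabin witness that 77 is composite.

13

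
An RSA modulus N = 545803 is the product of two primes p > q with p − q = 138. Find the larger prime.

Since p = q + 138, we have 545803 = q(q + 138), so q² + 138q − 545803 = 0.
Discriminant: 138² + 4·545803 = 19044 + 2183212 = 2202256; √2202256 = 1484.
q = (−138 + 1484)/2 = 673, and p = q + 138 = 811.
Check: 673 · 811 = 545803.

811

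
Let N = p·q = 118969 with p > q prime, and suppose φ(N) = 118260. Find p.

φ(n) = (p−1)(q−1) = n − (p+q) + 1, so p + q = 118969 − 118260 + 1 = 710.
p and q are the roots of t² − 710t + 118969 = 0.
Discriminant: 710² − 4·118969 = 504100 − 475876 = 28224; √28224 = 168.
q = (710 − 168)/2 = 271, p = (710 + 168)/2 = 439.
Check: 271 · 439 = 118969.

439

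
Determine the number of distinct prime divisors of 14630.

14630 = 2 · 7315
7315 = 5 · 1463
1463 = 7 · 209
209 = 11 · 19
14630 = 2 · 5 · 7 · 11 · 19, which has 5 distinct prime factors.

5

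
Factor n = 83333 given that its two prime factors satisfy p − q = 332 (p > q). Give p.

Since p = q + 332, we have 83333 = q(q + 332), so q² + 332q − 83333 = 0.
Discriminant: 332² + 4·83333 = 110224 + 333332 = 443556; √443556 = 666.
q = (−332 + 666)/2 = 167, and p = q + 332 = 499.
Check: 167 · 499 = 83333.

499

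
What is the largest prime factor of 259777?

259777 = 7 · 37111
37111 = 17 · 2183
2183 = 37 · 59
59 is prime.
So 259777 = 7 · 17 · 37 · 59; the largest prime factor is 59.

59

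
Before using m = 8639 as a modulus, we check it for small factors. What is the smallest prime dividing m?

8639 is odd.
Digit sum 26, not divisible by 3.
Ends in 9: not divisible by 5.
7: 8639 = 7·1234 + 1
11: 8639 = 11·785 + 4
13: 8639 = 13·664 + 7
17: 8639 = 17·508 + 3
19: 8639 = 19·454 + 13
23: 8639 = 23·375 + 14
29: 8639 = 29·297 + 26
31: 8639 = 31·278 + 21
37: 8639 = 37·233 + 18
41: 8639 = 41·210 + 29
43: 8639 = 43·200 + 39
47: 8639 = 47·183 + 38
53: 8639 = 53·163

53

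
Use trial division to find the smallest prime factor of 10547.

53

10547 is odd.
Digit sum 17, not divisible by 3.
Ends in 7: not divisible by 5.
7: 10547 = 7·1506 + 5
11: 10547 = 11·958 + 9
13: 10547 = 13·811 + 4
17: 10547 = 17·620 + 7
19: 10547 = 19·555 + 2
23: 10547 = 23·458 + 13
29: 10547 = 29·363 + 20
31: 10547 = 31·340 + 7
37: 10547 = 37·285 + 2
41: 10547 = 41·257 + 10
43: 10547 = 43·245 + 12
47: 10547 = 47·224 + 19
53: 10547 = 53·199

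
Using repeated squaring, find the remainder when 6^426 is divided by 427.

6^1 ≡ 6 (mod 427)
6^2 ≡ 6^2 = 36 ≡ 36 (mod 427)
6^4 ≡ 36^2 = 1296 ≡ 15 (mod 427)
6^8 ≡ 15^2 = 225 ≡ 225 (mod 427)
6^16 ≡ 225^2 = 50625 ≡ 239 (mod 427)
6^32 ≡ 239^2 = 57121 ≡ 330 (mod 427)
6^64 ≡ 330^2 = 108900 ≡ 15 (mod 427)
6^128 ≡ 15^2 = 225 ≡ 225 (mod 427)
6^256 ≡ 225^2 = 50625 ≡ 239 (mod 427)
426 = 256 + 128 + 32 + 8 + 2 in binary powers of 2.
So 6^426 ≡ 239 · 225 · 330 · 225 · 36 ≡ 113 (mod 427).
Since 113 ≠ 1, base 6 is a Fermat witness: 427 is composite.

113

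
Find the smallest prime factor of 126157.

126157 is odd.
Digit sum 22, not divisible by 3.
Ends in 7: not divisible by 5.
7: 126157 = 7·18022 + 3
11: 126157 = 11·11468 + 9
13: 126157 = 13·9704 + 5
17: 126157 = 17·7421

17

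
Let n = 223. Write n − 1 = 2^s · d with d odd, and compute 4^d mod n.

223 − 1 = 222 = 2^1 · 111, so d = 111.
4^1 ≡ 4 (mod 223)
4^2 ≡ 4^2 = 16 ≡ 16 (mod 223)
4^4 ≡ 16^2 = 256 ≡ 33 (mod 223)
4^8 ≡ 33^2 = 1089 ≡ 197 (mod 223)
4^16 ≡ 197^2 = 38809 ≡ 7 (mod 223)
4^32 ≡ 7^2 = 49 ≡ 49 (mod 223)
4^64 ≡ 49^2 = 2401 ≡ 171 (mod 223)
111 = 64 + 32 + 8 + 4 + 2 + 1 in binary powers of 2.
So 4^111 ≡ 171 · 49 · 197 · 33 · 16 · 4 ≡ 1 (mod 223).
Since 4^d ≡ 1 (mod 223), base 4 does not prove 223 composite.

1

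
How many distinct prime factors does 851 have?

851 = 23 · 37
851 = 23 · 37, which has 2 distinct prime factors.

2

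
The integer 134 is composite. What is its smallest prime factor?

2

134 is even: 2 divides it.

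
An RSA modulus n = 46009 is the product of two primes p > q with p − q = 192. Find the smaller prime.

Since p = q + 192, we have 46009 = q(q + 192), so q² + 192q − 46009 = 0.
Discriminant: 192² + 4·46009 = 36864 + 184036 = 220900; √220900 = 470.
q = (−192 + 470)/2 = 139, and p = q + 192 = 331.
Check: 139 · 331 = 46009.

139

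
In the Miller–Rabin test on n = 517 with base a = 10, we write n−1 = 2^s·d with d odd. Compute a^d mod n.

43

517 − 1 = 516 = 2^2 · 129, so d = 129.
10^1 ≡ 10 (mod 517)
10^2 ≡ 10^2 = 100 ≡ 100 (mod 517)
10^4 ≡ 100^2 = 10000 ≡ 177 (mod 517)
10^8 ≡ 177^2 = 31329 ≡ 309 (mod 517)
10^16 ≡ 309^2 = 95481 ≡ 353 (mod 517)
10^32 ≡ 353^2 = 124609 ≡ 12 (mod 517)
10^64 ≡ 12^2 = 144 ≡ 144 (mod 517)
10^128 ≡ 144^2 = 20736 ≡ 56 (mod 517)
129 = 128 + 1 in binary powers of 2.
So 10^129 ≡ 56 · 10 ≡ 43 (mod 517).
Squaring chain: 43 → 298; never reaches −1, so base 10 is a Miller–Rabin witness that 517 is composite.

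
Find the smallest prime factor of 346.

346 is even: 2 divides it.

2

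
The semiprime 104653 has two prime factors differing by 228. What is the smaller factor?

229

Since p = q + 228, we have 104653 = q(q + 228), so q² + 228q − 104653 = 0.
Discriminant: 228² + 4·104653 = 51984 + 418612 = 470596; √470596 = 686.
q = (−228 + 686)/2 = 229, and p = q + 228 = 457.
Check: 229 · 457 = 104653.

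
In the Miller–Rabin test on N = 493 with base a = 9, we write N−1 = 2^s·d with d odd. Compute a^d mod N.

493 − 1 = 492 = 2^2 · 123, so d = 123.
9^1 ≡ 9 (mod 493)
9^2 ≡ 9^2 = 81 ≡ 81 (mod 493)
9^4 ≡ 81^2 = 6561 ≡ 152 (mod 493)
9^8 ≡ 152^2 = 23104 ≡ 426 (mod 493)
9^16 ≡ 426^2 = 181476 ≡ 52 (mod 493)
9^32 ≡ 52^2 = 2704 ≡ 239 (mod 493)
9^64 ≡ 239^2 = 57121 ≡ 426 (mod 493)
123 = 64 + 32 + 16 + 8 + 2 + 1 in binary powers of 2.
So 9^123 ≡ 426 · 239 · 52 · 426 · 81 · 9 ≡ 457 (mod 493).
Squaring chain: 457 → 310; never reaches −1, so base 9 is a Miller–Rabin witness that 493 is composite.

457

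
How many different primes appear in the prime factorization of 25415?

4

25415 = 5 · 5083
5083 = 13 · 391
391 = 17 · 23
25415 = 5 · 13 · 17 · 23, which has 4 distinct prime factors.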